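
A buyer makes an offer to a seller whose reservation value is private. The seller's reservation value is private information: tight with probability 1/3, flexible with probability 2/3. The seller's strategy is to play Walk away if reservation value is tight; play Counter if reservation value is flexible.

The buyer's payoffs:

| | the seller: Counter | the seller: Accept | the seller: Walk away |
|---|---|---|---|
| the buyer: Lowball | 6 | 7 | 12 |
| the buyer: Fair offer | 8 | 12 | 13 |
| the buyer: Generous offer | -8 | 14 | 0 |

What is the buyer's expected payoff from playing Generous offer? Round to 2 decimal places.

-5.33

E[Generous offer] = 1/3·0 + 2/3·(-8) = 0 + (-16/3) = -16/3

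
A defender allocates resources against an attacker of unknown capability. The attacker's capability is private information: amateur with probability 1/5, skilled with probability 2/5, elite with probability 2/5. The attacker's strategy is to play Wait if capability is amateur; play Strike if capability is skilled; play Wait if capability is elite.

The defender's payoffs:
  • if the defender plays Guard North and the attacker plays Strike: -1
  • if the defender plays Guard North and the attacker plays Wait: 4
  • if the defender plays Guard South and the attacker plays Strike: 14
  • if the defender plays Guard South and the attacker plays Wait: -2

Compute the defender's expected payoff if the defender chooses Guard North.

2

E[Guard North] = 1/5·4 + 2/5·(-1) + 2/5·4 = 4/5 + (-2/5) + 8/5 = 2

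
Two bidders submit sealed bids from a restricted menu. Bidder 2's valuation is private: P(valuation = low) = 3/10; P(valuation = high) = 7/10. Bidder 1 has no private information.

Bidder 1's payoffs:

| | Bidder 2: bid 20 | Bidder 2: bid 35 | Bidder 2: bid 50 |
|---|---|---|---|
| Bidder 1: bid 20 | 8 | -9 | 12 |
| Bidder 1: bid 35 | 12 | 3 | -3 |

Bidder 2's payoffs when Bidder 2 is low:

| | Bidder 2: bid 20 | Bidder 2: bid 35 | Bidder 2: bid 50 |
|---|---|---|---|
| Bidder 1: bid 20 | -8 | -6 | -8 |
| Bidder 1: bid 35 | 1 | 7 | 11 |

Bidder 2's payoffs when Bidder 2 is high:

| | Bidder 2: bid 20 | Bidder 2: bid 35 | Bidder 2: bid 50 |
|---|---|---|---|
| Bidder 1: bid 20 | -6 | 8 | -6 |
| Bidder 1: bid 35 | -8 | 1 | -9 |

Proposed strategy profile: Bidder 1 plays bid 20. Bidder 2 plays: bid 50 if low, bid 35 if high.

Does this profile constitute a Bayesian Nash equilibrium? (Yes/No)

Bidder 1 plays bid 20: E[bid 20] = 3/10·(12) + 7/10·(-9) = -27/10; E[bid 35] = 6/5. Not best-responding. ✗
Bidder 2 (valuation low), facing bid 20: bid 20 gives -8, bid 35 gives -6, bid 50 gives -8. Proposed bid 50 is not best — profitable deviation exists. ✗
Bidder 2 (valuation high), facing bid 20: bid 20 gives -6, bid 35 gives 8, bid 50 gives -6. Proposed bid 35 is best. ✓

No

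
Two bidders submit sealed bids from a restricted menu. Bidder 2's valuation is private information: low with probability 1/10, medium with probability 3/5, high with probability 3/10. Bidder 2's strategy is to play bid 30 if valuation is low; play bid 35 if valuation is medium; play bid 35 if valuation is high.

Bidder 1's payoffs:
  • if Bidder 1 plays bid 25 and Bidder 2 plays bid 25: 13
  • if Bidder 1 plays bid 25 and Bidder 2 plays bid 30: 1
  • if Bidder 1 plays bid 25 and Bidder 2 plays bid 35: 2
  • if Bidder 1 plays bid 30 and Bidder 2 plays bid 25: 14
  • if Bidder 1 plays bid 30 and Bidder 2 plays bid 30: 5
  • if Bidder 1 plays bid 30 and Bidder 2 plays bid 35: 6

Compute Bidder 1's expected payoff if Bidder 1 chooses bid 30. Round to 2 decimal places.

Take the expectation over Bidder 2's valuation, weighting each type's action by its prior probability.
E[bid 30] = 1/10·5 + 3/5·6 + 3/10·6 = 1/2 + 18/5 + 9/5 = 59/10

5.90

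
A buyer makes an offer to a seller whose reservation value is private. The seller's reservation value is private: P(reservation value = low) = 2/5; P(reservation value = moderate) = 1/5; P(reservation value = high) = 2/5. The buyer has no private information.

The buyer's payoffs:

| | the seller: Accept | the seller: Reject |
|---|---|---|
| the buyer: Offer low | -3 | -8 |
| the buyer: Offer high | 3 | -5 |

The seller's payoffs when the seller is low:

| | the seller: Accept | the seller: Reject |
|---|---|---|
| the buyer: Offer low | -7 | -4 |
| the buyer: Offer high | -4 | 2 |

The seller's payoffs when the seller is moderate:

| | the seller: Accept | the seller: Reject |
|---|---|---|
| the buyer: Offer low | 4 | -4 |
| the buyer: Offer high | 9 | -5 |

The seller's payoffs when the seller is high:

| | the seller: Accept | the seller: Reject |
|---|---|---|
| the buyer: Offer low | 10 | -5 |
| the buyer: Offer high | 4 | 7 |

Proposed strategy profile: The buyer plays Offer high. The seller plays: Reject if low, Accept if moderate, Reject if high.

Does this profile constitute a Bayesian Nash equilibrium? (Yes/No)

Yes

The buyer plays Offer high: E[Offer high] = 2/5·(-5) + 1/5·(3) + 2/5·(-5) = -17/5; E[Offer low] = -7. Best-responding. ✓
The seller (reservation value low), facing Offer high: Accept gives -4, Reject gives 2. Proposed Reject is best. ✓
The seller (reservation value moderate), facing Offer high: Accept gives 9, Reject gives -5. Proposed Accept is best. ✓
The seller (reservation value high), facing Offer high: Accept gives 4, Reject gives 7. Proposed Reject is best. ✓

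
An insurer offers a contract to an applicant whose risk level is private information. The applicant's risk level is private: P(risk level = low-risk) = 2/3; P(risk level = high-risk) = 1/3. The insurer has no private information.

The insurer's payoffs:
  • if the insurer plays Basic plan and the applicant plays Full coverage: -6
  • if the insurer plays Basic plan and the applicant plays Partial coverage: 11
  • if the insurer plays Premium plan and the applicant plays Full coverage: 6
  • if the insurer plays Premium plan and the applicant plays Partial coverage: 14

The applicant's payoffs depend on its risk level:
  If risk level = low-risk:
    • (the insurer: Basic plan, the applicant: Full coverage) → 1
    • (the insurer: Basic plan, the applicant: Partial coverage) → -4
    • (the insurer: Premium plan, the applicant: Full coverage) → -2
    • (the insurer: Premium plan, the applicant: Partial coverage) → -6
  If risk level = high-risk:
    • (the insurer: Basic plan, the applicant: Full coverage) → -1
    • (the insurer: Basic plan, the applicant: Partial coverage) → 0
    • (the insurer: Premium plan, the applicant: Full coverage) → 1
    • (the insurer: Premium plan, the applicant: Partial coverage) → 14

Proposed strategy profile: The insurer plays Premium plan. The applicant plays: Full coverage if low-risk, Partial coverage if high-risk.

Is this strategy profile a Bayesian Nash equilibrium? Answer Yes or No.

Yes

The insurer plays Premium plan: E[Premium plan] = 2/3·(6) + 1/3·(14) = 26/3; E[Basic plan] = -1/3. Best-responding. ✓
The applicant (risk level low-risk), facing Premium plan: Full coverage gives -2, Partial coverage gives -6. Proposed Full coverage is best. ✓
The applicant (risk level high-risk), facing Premium plan: Full coverage gives 1, Partial coverage gives 14. Proposed Partial coverage is best. ✓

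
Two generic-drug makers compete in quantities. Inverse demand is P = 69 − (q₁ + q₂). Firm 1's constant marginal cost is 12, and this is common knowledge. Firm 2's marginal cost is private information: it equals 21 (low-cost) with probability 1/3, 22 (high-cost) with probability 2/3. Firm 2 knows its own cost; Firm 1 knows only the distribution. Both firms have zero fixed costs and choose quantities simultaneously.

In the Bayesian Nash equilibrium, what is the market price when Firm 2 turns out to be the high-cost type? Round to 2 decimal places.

Type-c best response for Firm 2: q₂(c) = (69 − c)/2 − q₁/2.
Firm 1 maximizes expected profit; its first-order condition is 69 − 2q₁ − E[q₂] − 12 = 0.
Substituting E[q₂] and solving: E[c₂] = 21.6667, so q₁ = (69 − 2·12 + 21.6667)/3 = 22.2222.
q₂(high-cost) = 12.3889, so P = 69 − (22.2222 + 12.3889) = 34.3889.

34.39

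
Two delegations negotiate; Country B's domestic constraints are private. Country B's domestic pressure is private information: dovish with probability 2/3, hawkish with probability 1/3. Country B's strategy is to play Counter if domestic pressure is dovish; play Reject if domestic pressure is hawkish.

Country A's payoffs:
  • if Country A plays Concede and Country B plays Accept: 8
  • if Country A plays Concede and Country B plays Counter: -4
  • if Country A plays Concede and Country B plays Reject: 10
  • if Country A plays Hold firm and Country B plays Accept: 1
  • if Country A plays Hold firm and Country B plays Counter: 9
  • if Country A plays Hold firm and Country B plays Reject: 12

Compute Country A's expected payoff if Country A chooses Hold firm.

10

E[Hold firm] = 2/3·9 + 1/3·12 = 6 + 4 = 10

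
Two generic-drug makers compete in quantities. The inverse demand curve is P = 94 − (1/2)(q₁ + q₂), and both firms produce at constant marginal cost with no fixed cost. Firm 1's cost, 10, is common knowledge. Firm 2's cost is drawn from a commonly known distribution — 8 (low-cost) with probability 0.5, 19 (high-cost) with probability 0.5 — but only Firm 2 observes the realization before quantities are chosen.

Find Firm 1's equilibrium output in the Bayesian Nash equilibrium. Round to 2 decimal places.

58.33

Type-c best response for Firm 2: q₂(c) = (94 − c) − q₁/2.
Firm 1 maximizes expected profit; its first-order condition is 94 − q₁ − (1/2)E[q₂] − 10 = 0.
Substituting E[q₂] and solving: E[c₂] = 13.5, so q₁ = (94 − 2·10 + 13.5)/(3/2) = 58.3333.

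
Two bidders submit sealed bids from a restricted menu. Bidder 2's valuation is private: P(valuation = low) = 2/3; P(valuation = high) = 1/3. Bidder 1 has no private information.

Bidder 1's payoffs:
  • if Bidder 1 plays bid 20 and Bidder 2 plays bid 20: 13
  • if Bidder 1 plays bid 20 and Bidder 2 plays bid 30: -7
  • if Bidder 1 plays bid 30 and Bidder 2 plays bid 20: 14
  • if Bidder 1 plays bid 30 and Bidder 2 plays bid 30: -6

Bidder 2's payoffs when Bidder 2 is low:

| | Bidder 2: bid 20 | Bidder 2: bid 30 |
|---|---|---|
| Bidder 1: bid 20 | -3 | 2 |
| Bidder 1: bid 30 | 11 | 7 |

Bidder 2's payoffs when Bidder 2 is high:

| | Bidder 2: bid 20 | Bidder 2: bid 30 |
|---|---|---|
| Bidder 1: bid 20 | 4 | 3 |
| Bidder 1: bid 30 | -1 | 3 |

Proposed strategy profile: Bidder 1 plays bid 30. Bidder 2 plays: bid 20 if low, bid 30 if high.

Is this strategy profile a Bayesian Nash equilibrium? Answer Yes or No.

Yes

Bidder 1 plays bid 30: E[bid 30] = 2/3·(14) + 1/3·(-6) = 22/3; E[bid 20] = 19/3. Best-responding. ✓
Bidder 2 (valuation low), facing bid 30: bid 20 gives 11, bid 30 gives 7. Proposed bid 20 is best. ✓
Bidder 2 (valuation high), facing bid 30: bid 20 gives -1, bid 30 gives 3. Proposed bid 30 is best. ✓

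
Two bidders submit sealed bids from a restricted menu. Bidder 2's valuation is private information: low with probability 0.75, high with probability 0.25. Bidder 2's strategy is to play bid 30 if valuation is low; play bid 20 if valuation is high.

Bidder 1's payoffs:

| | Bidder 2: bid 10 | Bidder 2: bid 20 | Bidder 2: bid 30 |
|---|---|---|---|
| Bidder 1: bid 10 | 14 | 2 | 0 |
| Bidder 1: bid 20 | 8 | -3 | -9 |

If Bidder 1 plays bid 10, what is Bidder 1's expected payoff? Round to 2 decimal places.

Take the expectation over Bidder 2's valuation, weighting each type's action by its prior probability.
E[bid 10] = 0.75·0 + 0.25·2 = 0 + 0.5 = 0.5

0.50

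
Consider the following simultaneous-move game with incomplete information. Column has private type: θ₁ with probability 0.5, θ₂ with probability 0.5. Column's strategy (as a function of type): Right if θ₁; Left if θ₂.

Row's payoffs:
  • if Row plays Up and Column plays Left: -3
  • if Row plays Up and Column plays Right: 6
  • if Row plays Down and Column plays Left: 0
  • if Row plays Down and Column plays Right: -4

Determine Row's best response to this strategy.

E[Up] = 0.5·(6) + 0.5·(-3) = 1.5
E[Down] = 0.5·(-4) + 0.5·(0) = -2
Best response: Up (1.5 is the largest).

Up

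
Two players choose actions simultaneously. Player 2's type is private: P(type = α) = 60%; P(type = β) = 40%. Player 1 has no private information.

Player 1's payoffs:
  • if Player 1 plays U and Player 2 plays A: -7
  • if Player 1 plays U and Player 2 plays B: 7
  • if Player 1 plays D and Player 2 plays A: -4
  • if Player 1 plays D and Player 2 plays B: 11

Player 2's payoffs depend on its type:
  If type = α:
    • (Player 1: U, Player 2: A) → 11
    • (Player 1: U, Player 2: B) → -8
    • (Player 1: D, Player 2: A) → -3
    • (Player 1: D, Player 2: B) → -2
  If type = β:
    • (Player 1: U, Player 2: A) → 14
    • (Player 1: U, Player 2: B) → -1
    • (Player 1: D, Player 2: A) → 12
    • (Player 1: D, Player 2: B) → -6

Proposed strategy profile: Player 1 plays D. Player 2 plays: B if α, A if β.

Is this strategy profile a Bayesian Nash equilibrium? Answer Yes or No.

Player 1 plays D: E[D] = 0.6·(11) + 0.4·(-4) = 5; E[U] = 1.4. Best-responding. ✓
Player 2 (type α), facing D: A gives -3, B gives -2. Proposed B is best. ✓
Player 2 (type β), facing D: A gives 12, B gives -6. Proposed A is best. ✓

Yes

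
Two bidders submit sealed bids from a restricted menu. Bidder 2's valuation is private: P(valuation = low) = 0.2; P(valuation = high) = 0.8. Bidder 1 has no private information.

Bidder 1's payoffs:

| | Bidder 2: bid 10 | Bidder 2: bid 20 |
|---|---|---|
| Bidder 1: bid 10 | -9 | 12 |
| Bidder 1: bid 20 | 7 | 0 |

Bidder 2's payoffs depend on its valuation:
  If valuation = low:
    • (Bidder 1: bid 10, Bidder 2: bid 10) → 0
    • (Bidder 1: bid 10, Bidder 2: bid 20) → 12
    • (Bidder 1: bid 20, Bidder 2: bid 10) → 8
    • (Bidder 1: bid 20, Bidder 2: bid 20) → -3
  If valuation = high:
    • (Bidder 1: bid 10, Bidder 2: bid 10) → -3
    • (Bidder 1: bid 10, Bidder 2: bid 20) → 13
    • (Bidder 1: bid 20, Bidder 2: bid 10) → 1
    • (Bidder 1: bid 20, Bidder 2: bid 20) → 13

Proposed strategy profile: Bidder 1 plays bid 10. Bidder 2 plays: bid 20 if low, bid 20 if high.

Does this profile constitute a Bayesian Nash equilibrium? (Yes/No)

Yes

Bidder 1 plays bid 10: E[bid 10] = 0.2·(12) + 0.8·(12) = 12; E[bid 20] = 0. Best-responding. ✓
Bidder 2 (valuation low), facing bid 10: bid 10 gives 0, bid 20 gives 12. Proposed bid 20 is best. ✓
Bidder 2 (valuation high), facing bid 10: bid 10 gives -3, bid 20 gives 13. Proposed bid 20 is best. ✓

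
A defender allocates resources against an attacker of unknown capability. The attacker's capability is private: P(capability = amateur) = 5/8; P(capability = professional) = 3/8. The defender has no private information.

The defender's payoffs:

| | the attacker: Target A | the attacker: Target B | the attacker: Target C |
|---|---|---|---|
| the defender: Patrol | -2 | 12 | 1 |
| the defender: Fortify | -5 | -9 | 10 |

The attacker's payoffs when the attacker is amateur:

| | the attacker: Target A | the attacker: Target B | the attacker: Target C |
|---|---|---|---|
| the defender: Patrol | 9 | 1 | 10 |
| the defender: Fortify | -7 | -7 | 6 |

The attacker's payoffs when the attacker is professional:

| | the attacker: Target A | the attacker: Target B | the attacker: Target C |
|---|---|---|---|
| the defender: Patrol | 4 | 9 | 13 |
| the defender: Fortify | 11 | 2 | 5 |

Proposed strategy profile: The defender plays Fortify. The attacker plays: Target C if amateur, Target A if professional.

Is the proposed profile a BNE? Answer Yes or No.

The defender plays Fortify: E[Fortify] = 5/8·(10) + 3/8·(-5) = 35/8; E[Patrol] = -1/8. Best-responding. ✓
The attacker (capability amateur), facing Fortify: Target A gives -7, Target B gives -7, Target C gives 6. Proposed Target C is best. ✓
The attacker (capability professional), facing Fortify: Target A gives 11, Target B gives 2, Target C gives 5. Proposed Target A is best. ✓

Yes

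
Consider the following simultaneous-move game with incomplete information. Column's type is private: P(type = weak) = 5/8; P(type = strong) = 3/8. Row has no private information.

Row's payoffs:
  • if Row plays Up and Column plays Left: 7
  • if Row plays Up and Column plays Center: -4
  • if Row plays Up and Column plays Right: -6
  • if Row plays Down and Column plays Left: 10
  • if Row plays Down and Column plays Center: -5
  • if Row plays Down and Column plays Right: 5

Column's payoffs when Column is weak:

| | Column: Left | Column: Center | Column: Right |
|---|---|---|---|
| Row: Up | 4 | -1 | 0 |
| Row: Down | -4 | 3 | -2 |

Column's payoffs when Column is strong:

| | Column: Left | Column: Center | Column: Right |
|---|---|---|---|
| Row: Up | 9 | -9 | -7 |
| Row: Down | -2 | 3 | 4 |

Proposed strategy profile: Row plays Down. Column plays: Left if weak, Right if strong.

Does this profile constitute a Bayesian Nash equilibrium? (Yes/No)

No

Row plays Down: E[Down] = 5/8·(10) + 3/8·(5) = 65/8; E[Up] = 17/8. Best-responding. ✓
Column (type weak), facing Down: Left gives -4, Center gives 3, Right gives -2. Proposed Left is not best — profitable deviation exists. ✗
Column (type strong), facing Down: Left gives -2, Center gives 3, Right gives 4. Proposed Right is best. ✓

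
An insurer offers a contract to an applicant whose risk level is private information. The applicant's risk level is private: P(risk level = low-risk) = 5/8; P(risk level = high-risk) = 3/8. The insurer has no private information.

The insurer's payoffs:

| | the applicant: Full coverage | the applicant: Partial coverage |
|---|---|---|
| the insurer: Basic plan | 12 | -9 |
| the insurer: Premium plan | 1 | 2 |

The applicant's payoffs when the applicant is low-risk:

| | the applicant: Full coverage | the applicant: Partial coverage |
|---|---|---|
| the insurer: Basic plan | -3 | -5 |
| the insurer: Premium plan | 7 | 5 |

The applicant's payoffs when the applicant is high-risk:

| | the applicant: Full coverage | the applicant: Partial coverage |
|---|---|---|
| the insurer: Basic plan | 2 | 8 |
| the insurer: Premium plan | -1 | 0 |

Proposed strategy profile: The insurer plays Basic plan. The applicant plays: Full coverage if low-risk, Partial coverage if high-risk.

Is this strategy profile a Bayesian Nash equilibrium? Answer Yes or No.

The insurer plays Basic plan: E[Basic plan] = 5/8·(12) + 3/8·(-9) = 33/8; E[Premium plan] = 11/8. Best-responding. ✓
The applicant (risk level low-risk), facing Basic plan: Full coverage gives -3, Partial coverage gives -5. Proposed Full coverage is best. ✓
The applicant (risk level high-risk), facing Basic plan: Full coverage gives 2, Partial coverage gives 8. Proposed Partial coverage is best. ✓

Yes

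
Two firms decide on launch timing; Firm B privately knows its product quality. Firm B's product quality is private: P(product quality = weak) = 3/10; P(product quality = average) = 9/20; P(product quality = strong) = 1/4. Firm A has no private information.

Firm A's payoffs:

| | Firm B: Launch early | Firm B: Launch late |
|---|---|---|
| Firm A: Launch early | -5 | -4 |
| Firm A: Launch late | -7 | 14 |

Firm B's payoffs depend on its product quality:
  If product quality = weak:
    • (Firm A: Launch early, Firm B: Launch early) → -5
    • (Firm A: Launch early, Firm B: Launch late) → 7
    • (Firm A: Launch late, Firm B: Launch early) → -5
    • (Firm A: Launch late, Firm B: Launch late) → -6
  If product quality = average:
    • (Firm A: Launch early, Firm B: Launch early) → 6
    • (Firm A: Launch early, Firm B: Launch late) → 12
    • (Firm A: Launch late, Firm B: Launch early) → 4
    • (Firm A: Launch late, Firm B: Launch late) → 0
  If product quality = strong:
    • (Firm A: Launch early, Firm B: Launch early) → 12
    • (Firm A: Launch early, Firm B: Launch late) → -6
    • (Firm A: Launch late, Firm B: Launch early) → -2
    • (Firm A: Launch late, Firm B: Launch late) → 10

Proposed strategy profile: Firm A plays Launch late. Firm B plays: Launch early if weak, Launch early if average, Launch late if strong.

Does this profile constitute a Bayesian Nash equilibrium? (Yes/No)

Yes

Firm A plays Launch late: E[Launch late] = 3/10·(-7) + 9/20·(-7) + 1/4·(14) = -7/4; E[Launch early] = -19/4. Best-responding. ✓
Firm B (product quality weak), facing Launch late: Launch early gives -5, Launch late gives -6. Proposed Launch early is best. ✓
Firm B (product quality average), facing Launch late: Launch early gives 4, Launch late gives 0. Proposed Launch early is best. ✓
Firm B (product quality strong), facing Launch late: Launch early gives -2, Launch late gives 10. Proposed Launch late is best. ✓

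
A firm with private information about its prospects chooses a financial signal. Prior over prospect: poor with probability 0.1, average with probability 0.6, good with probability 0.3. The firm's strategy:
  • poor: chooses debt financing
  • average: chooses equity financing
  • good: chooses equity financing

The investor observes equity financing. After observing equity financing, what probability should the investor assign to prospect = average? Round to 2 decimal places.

P(equity financing) = 0.1·0 + 0.6·1 + 0.3·1 = 0.9
P(average | equity financing) = (0.6·1) / 0.9 = 0.6 / 0.9 = 0.666667

0.67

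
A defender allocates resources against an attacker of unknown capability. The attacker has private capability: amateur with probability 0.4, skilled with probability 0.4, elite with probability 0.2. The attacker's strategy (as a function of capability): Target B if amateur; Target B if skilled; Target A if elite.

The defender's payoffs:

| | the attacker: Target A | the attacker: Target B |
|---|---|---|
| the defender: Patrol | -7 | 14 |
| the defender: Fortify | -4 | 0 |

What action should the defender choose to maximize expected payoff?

Compute the defender's expected payoff for each action, taking the expectation over the attacker's type.
E[Patrol] = 0.4·(14) + 0.4·(14) + 0.2·(-7) = 9.8
E[Fortify] = 0.4·(0) + 0.4·(0) + 0.2·(-4) = -0.8
Best response: Patrol (9.8 is the largest).

Patrol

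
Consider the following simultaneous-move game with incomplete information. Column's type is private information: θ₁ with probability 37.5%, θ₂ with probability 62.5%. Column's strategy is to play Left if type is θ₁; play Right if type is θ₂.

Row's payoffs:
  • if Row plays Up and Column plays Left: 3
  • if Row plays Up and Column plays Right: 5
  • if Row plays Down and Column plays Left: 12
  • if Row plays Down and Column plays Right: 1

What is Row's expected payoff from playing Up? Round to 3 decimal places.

4.250

Take the expectation over Column's type, weighting each type's action by its prior probability.
E[Up] = 0.375·3 + 0.625·5 = 1.125 + 3.125 = 4.25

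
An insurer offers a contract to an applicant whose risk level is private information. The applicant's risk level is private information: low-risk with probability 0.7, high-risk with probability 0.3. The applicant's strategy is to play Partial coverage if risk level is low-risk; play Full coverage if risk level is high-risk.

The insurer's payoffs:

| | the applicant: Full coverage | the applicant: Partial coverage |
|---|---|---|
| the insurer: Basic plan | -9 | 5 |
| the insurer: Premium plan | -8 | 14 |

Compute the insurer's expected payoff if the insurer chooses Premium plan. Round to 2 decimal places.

7.40

Take the expectation over the applicant's risk level, weighting each type's action by its prior probability.
E[Premium plan] = 0.7·14 + 0.3·(-8) = 9.8 + (-2.4) = 7.4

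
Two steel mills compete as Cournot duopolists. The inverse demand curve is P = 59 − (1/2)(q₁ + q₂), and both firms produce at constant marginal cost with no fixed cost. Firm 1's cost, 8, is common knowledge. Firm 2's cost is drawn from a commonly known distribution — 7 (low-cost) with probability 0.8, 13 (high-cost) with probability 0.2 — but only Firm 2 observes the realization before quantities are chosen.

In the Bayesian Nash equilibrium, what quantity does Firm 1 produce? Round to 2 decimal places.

34.13

Type-c best response for Firm 2: q₂(c) = (59 − c) − q₁/2.
Firm 1 maximizes expected profit; its first-order condition is 59 − q₁ − (1/2)E[q₂] − 8 = 0.
Substituting E[q₂] and solving: E[c₂] = 8.2, so q₁ = (59 − 2·8 + 8.2)/(3/2) = 34.1333.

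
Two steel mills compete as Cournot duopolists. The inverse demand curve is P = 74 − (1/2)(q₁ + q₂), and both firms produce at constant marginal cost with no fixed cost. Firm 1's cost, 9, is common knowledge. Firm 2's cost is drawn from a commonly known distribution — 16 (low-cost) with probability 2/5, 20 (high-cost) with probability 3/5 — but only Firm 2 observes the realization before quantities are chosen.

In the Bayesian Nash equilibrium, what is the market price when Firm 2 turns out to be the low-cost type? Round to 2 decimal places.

Firm 2 with cost c maximizes (74 − (1/2)(q₁+q₂) − c)·q₂, giving q₂(c) = (74 − c − (1/2)q₁).
E[c₂] = 2/5·16 + 3/5·20 = 18.4
Firm 1's FOC against E[q₂] yields q₁ = (74 − 2·9 + E[c₂])/(3/2) = (74 − 18 + 18.4)/(3/2) = 49.6.
q₂(low-cost) = 33.2, so P = 74 − (1/2)·(49.6 + 33.2) = 32.6.

32.60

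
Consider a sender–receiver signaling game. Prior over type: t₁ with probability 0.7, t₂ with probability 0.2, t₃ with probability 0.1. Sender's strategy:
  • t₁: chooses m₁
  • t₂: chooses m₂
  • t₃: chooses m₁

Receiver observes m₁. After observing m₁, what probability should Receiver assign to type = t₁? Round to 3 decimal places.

0.875

P(m₁) = 0.7·1 + 0.2·0 + 0.1·1 = 0.8
P(t₁ | m₁) = (0.7·1) / 0.8 = 0.7 / 0.8 = 0.875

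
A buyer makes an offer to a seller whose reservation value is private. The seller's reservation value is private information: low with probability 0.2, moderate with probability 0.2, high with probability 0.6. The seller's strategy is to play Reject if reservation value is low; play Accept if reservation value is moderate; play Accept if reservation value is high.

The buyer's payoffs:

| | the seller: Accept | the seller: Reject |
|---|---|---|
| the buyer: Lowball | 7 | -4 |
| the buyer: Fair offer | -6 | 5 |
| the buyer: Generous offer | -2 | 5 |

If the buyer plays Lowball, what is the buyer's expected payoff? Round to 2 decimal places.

E[Lowball] = 0.2·(-4) + 0.2·7 + 0.6·7 = (-0.8) + 1.4 + 4.2 = 4.8

4.80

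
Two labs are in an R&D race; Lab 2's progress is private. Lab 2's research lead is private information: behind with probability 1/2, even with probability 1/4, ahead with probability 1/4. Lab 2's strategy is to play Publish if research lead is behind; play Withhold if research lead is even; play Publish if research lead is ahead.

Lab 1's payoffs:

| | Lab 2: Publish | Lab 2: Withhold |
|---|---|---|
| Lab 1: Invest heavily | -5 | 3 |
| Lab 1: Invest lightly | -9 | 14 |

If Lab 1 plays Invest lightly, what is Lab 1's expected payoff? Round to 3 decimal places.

-3.250

Take the expectation over Lab 2's research lead, weighting each type's action by its prior probability.
E[Invest lightly] = 1/2·(-9) + 1/4·14 + 1/4·(-9) = (-9/2) + 7/2 + (-9/4) = -13/4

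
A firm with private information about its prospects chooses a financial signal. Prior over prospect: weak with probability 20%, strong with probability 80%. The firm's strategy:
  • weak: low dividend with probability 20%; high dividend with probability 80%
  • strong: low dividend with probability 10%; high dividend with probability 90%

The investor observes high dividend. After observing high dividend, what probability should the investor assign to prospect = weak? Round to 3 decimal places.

P(high dividend) = 0.2·0.8 + 0.8·0.9 = 0.88
P(weak | high dividend) = (0.2·0.8) / 0.88 = 0.16 / 0.88 = 0.181818

0.182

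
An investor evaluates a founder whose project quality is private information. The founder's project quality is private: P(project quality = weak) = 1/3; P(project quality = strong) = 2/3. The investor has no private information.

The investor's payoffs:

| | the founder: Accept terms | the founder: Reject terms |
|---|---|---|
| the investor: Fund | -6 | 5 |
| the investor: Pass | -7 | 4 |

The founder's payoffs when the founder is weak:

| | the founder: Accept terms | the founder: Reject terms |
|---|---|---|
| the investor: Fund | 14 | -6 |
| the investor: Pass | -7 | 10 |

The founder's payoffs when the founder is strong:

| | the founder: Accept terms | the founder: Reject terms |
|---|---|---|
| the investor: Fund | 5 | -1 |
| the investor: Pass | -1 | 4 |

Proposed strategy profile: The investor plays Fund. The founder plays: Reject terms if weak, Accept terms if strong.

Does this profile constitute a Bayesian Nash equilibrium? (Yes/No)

The investor plays Fund: E[Fund] = 1/3·(5) + 2/3·(-6) = -7/3; E[Pass] = -10/3. Best-responding. ✓
The founder (project quality weak), facing Fund: Accept terms gives 14, Reject terms gives -6. Proposed Reject terms is not best — profitable deviation exists. ✗
The founder (project quality strong), facing Fund: Accept terms gives 5, Reject terms gives -1. Proposed Accept terms is best. ✓

No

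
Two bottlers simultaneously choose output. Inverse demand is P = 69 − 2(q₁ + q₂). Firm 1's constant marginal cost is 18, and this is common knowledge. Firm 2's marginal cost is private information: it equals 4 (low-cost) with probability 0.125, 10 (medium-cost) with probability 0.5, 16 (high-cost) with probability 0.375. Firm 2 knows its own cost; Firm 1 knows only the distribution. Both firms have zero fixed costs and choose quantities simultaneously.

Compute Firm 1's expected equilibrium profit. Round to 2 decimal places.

Firm 2 with cost c maximizes (69 − 2(q₁+q₂) − c)·q₂, giving q₂(c) = (69 − c − 2q₁)/4.
E[c₂] = 0.125·4 + 0.5·10 + 0.375·16 = 11.5
Firm 1's FOC against E[q₂] yields q₁ = (69 − 2·18 + E[c₂])/6 = (69 − 36 + 11.5)/6 = 7.41667.
E[P] = 69 − 2·(q₁ + E[q₂]) = 32.8333; Firm 1's expected profit = (E[P] − 18)·q₁ = (32.8333 − 18)·7.41667 = 110.014.

110.01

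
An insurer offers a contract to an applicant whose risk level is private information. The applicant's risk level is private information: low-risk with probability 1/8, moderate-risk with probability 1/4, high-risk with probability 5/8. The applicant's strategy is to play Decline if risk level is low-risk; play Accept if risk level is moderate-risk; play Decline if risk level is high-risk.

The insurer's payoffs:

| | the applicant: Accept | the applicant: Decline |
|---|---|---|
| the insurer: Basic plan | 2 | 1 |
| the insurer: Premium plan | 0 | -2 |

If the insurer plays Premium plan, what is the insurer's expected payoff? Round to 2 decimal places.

-1.50

Take the expectation over the applicant's risk level, weighting each type's action by its prior probability.
E[Premium plan] = 1/8·(-2) + 1/4·0 + 5/8·(-2) = (-1/4) + 0 + (-5/4) = -3/2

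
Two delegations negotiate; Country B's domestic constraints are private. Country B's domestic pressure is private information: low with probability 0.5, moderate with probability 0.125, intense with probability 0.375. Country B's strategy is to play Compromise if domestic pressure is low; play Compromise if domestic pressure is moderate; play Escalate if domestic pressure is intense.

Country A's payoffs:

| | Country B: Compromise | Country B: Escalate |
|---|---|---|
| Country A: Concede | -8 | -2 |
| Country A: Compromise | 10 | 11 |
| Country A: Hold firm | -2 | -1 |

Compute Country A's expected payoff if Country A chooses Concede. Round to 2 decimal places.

-5.75

Take the expectation over Country B's domestic pressure, weighting each type's action by its prior probability.
E[Concede] = 0.5·(-8) + 0.125·(-8) + 0.375·(-2) = (-4) + (-1) + (-0.75) = -5.75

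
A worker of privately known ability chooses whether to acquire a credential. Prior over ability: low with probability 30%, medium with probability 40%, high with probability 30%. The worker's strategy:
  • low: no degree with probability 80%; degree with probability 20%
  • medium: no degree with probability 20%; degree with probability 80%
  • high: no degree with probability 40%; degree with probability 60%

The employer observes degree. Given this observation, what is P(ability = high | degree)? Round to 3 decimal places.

Apply Bayes' rule using the sender's strategy as the likelihood.
P(degree) = 0.3·0.2 + 0.4·0.8 + 0.3·0.6 = 0.56
P(high | degree) = (0.3·0.6) / 0.56 = 0.18 / 0.56 = 0.321429

0.321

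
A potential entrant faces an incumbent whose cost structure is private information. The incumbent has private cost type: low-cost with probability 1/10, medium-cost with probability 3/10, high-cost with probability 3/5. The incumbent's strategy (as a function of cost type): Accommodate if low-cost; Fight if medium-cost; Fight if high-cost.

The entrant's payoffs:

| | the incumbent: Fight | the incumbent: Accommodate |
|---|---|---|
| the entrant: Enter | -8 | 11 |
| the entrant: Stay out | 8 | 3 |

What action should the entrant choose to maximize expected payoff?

Compute the entrant's expected payoff for each action, taking the expectation over the incumbent's type.
E[Enter] = 1/10·(11) + 3/10·(-8) + 3/5·(-8) = -61/10
E[Stay out] = 1/10·(3) + 3/10·(8) + 3/5·(8) = 15/2
Best response: Stay out (15/2 is the largest).

Stay out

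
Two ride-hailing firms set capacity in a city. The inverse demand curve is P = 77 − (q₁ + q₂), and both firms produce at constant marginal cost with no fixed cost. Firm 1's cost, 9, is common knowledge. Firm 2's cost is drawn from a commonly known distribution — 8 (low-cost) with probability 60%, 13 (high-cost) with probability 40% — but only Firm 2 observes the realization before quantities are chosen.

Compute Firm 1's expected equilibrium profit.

Type-c best response for Firm 2: q₂(c) = (77 − c)/2 − q₁/2.
Firm 1 maximizes expected profit; its first-order condition is 77 − 2q₁ − E[q₂] − 9 = 0.
Substituting E[q₂] and solving: E[c₂] = 10, so q₁ = (77 − 2·9 + 10)/3 = 23.
E[P] = 77 − (q₁ + E[q₂]) = 32; Firm 1's expected profit = (E[P] − 9)·q₁ = (32 − 9)·23 = 529.

529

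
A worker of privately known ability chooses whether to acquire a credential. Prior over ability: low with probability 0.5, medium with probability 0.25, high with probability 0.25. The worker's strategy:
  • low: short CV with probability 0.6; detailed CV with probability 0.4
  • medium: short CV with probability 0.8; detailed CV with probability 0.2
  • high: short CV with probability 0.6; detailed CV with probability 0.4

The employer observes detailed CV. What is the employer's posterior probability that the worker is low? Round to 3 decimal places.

0.571

P(detailed CV) = 0.5·0.4 + 0.25·0.2 + 0.25·0.4 = 0.35
P(low | detailed CV) = (0.5·0.4) / 0.35 = 0.2 / 0.35 = 0.571429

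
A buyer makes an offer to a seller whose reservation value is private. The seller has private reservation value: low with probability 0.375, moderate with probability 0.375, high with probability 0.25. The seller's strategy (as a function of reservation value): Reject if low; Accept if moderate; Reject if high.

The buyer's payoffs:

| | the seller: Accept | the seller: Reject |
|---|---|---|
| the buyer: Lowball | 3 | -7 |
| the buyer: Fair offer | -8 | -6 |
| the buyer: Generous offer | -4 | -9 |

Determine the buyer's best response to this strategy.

Compute the buyer's expected payoff for each action, taking the expectation over the seller's type.
E[Lowball] = 0.375·(-7) + 0.375·(3) + 0.25·(-7) = -3.25
E[Fair offer] = 0.375·(-6) + 0.375·(-8) + 0.25·(-6) = -6.75
E[Generous offer] = 0.375·(-9) + 0.375·(-4) + 0.25·(-9) = -7.125
Best response: Lowball (-3.25 is the largest).

Lowball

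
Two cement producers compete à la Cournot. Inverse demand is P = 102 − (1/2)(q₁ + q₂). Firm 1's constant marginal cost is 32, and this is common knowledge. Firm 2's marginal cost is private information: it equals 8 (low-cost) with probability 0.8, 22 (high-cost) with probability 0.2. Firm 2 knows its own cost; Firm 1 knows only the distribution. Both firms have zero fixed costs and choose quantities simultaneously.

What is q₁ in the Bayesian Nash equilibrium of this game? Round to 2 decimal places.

Firm 2 with cost c maximizes (102 − (1/2)(q₁+q₂) − c)·q₂, giving q₂(c) = (102 − c − (1/2)q₁).
E[c₂] = 0.8·8 + 0.2·22 = 10.8
Firm 1's FOC against E[q₂] yields q₁ = (102 − 2·32 + E[c₂])/(3/2) = (102 − 64 + 10.8)/(3/2) = 32.5333.

32.53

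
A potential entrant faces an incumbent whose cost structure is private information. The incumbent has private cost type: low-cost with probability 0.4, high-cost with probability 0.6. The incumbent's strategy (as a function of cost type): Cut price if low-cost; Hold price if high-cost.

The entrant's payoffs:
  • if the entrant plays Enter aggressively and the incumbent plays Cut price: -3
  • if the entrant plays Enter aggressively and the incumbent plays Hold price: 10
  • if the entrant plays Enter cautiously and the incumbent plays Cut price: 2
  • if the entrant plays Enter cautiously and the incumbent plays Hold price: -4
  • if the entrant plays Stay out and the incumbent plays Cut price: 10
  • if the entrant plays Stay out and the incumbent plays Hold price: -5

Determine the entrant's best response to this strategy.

Enter aggressively

E[Enter aggressively] = 0.4·(-3) + 0.6·(10) = 4.8
E[Enter cautiously] = 0.4·(2) + 0.6·(-4) = -1.6
E[Stay out] = 0.4·(10) + 0.6·(-5) = 1
Best response: Enter aggressively (4.8 is the largest).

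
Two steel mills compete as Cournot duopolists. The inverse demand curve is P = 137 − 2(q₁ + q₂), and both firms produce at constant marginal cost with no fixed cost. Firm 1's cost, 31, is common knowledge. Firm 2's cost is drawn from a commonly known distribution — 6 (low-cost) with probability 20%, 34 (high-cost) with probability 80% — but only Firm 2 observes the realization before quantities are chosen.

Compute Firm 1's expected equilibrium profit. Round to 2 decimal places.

Type-c best response for Firm 2: q₂(c) = (137 − c)/4 − q₁/2.
Firm 1 maximizes expected profit; its first-order condition is 137 − 4q₁ − 2E[q₂] − 31 = 0.
Substituting E[q₂] and solving: E[c₂] = 28.4, so q₁ = (137 − 2·31 + 28.4)/6 = 17.2333.
E[P] = 137 − 2·(q₁ + E[q₂]) = 65.4667; Firm 1's expected profit = (E[P] − 31)·q₁ = (65.4667 − 31)·17.2333 = 593.976.

593.98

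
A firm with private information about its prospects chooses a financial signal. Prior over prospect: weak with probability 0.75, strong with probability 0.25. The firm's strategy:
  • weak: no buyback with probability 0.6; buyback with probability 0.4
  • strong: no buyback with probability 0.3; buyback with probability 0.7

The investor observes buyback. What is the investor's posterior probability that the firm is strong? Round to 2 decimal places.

0.37

Apply Bayes' rule using the sender's strategy as the likelihood.
P(buyback) = 0.75·0.4 + 0.25·0.7 = 0.475
P(strong | buyback) = (0.25·0.7) / 0.475 = 0.175 / 0.475 = 0.368421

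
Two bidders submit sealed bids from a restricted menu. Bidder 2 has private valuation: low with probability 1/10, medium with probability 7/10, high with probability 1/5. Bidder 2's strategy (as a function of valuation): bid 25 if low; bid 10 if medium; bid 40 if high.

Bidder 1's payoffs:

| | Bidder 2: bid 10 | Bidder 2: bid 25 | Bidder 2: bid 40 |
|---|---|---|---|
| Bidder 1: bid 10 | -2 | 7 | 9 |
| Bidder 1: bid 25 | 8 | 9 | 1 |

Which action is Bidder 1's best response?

bid 25

E[bid 10] = 1/10·(7) + 7/10·(-2) + 1/5·(9) = 11/10
E[bid 25] = 1/10·(9) + 7/10·(8) + 1/5·(1) = 67/10
Best response: bid 25 (67/10 is the largest).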